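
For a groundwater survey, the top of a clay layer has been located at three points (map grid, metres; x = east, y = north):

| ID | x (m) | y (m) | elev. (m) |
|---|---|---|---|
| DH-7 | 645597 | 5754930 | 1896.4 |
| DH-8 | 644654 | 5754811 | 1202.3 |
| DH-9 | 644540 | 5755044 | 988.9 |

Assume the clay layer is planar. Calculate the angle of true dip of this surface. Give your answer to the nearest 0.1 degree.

Two edge vectors: DH-7→DH-8 = (-943, -119, -694.1), DH-7→DH-9 = (-1057, 114, -907.5).
Normal n = (DH-7→DH-8) × (DH-7→DH-9) = (187119.9, -122108.8, -233285).
So ∂z/∂x = −n_x/n_z = 0.80211 and ∂z/∂y = −n_y/n_z = −0.52343.
Gradient magnitude |∇z| = √(a² + b²) = √(0.64338 + 0.27398) = 0.95779.
True dip = arctan(0.95779) = 43.8°, dipping toward WNW (azimuth ≈ 303°).

43.8°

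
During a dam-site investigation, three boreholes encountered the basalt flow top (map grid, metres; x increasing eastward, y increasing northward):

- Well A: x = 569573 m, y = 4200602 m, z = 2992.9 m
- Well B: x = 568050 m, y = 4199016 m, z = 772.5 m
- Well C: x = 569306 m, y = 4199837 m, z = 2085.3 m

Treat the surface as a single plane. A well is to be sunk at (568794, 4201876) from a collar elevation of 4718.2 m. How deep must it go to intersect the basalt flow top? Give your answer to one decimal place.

641.4 m

Two edge vectors: Well A→Well B = (-1523, -1586, -2220.4), Well A→Well C = (-267, -765, -907.6).
Normal n = (Well A→Well B) × (Well A→Well C) = (-259152.4, -789428, 741633).
So ∂z/∂x = −n_x/n_z = 0.349434828 and ∂z/∂y = −n_y/n_z = 1.064445622.
Intercept c from Well A: 2992.9 − 199028.64 − 4471312.41 = −4667348.15.
At (568794, 4201876): z_contact = 198756.43 + 4472668.51 − 4667348.15 = 4076.79 m.
Depth below ground = 4718.2 − 4076.79 = 641.4 m.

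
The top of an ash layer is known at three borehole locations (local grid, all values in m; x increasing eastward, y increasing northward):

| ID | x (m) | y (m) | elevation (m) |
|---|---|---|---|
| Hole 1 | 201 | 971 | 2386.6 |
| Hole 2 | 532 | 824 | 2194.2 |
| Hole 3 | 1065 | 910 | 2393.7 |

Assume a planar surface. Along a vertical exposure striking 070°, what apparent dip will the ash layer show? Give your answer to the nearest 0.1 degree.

33.1°

Two edge vectors: Hole 1→Hole 2 = (331, -147, -192.4), Hole 1→Hole 3 = (864, -61, 7.1).
Normal n = (Hole 1→Hole 2) × (Hole 1→Hole 3) = (-12780.1, -168583.7, 106817).
So ∂z/∂x = −n_x/n_z = 0.11964 and ∂z/∂y = −n_y/n_z = 1.57825.
Unit vector along 070° is (sin 70°, cos 70°) = (0.9397, 0.3420).
Slope in that direction = a·(0.9397) + b·(0.3420) = 0.65222.
Apparent dip = arctan|0.65222| = 33.1° (true dip is 57.7°, so apparent ≤ true as expected).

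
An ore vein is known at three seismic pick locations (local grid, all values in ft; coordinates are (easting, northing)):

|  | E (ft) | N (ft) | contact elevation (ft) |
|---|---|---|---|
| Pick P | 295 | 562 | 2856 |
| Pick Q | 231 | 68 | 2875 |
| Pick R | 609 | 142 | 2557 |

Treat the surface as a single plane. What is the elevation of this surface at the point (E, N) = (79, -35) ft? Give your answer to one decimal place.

2997.6 ft

Let the plane be z = a·E + b·N + c.
Pick Q−Pick P: −64a − 494b = 19;  Pick R−Pick P: 314a − 420b = −299.
Solving gives a = −0.85544, b = 0.07236.
Then c = 2856 − a·295 − b·562 = 3067.69.
At (79, -35): z = −67.6 − 2.5 + 3067.69 = 2997.6 ft.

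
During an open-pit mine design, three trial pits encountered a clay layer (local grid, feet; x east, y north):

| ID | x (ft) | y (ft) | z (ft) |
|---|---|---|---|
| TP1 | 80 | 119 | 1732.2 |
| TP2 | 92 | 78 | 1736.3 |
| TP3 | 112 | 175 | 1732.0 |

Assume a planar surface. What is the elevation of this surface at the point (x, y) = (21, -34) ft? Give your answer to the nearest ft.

Let the plane be z = a·x + b·y + c.
TP2−TP1: 12a − 41b = 4.1;  TP3−TP1: 32a + 56b = −0.2.
Solving gives a = 0.11159, b = −0.06734.
Then c = 1732.2 − a·80 − b·119 = 1731.29.
At (21, -34): z = 2.3 + 2.3 + 1731.29 = 1735.9 ft.

1736 ft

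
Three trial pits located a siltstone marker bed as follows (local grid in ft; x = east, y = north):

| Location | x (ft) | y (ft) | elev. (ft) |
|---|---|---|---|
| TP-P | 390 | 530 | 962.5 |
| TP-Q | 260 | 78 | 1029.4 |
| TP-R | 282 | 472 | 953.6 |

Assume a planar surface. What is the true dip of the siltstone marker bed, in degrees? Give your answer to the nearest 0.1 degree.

15.6°

Two edge vectors: TP-P→TP-Q = (-130, -452, 66.9), TP-P→TP-R = (-108, -58, -8.9).
Normal n = (TP-P→TP-Q) × (TP-P→TP-R) = (7903, -8382.2, -41276).
So ∂z/∂x = −n_x/n_z = 0.19147 and ∂z/∂y = −n_y/n_z = −0.20308.
Gradient magnitude |∇z| = √(a² + b²) = √(0.03666 + 0.04124) = 0.27911.
True dip = arctan(0.27911) = 15.6°, dipping toward NW (azimuth ≈ 317°).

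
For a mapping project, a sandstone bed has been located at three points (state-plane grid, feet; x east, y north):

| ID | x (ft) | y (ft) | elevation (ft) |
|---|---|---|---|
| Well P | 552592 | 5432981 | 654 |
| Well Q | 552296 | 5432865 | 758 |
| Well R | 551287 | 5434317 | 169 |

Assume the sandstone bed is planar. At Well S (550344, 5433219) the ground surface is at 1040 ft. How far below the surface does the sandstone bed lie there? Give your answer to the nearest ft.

Two edge vectors: Well P→Well Q = (-296, -116, 104), Well P→Well R = (-1305, 1336, -485).
Normal n = (Well P→Well Q) × (Well P→Well R) = (-82684, -279280, -546836).
So ∂z/∂x = −n_x/n_z = −0.15120438 and ∂z/∂y = −n_y/n_z = −0.51071985.
Intercept c from Well P: 654 + 83554.33 + 2774731.24 = 2858939.57.
At (550344, 5433219): z_contact = −83214.4 − 2774852.8 + 2858939.57 = 872.4 ft.
Depth below ground = 1040 − 872.4 = 168 ft.

168 ft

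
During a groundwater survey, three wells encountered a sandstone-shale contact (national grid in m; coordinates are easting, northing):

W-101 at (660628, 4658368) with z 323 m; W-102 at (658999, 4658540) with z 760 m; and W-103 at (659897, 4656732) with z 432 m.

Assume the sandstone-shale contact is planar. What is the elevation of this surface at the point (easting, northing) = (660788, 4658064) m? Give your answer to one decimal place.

265.5 m

Two edge vectors: W-101→W-102 = (-1629, 172, 437), W-101→W-103 = (-731, -1636, 109).
Normal n = (W-101→W-102) × (W-101→W-103) = (733680, -141886, 2790776).
So ∂z/∂easting = −n_x/n_z = −0.262894621 and ∂z/∂northing = −n_y/n_z = 0.050841056.
Intercept c from W-101: 323 + 173675.55 − 236836.35 = −62837.80.
At (660788, 4658064): z = −173717.6 + 236820.9 − 62837.80 = 265.5 m.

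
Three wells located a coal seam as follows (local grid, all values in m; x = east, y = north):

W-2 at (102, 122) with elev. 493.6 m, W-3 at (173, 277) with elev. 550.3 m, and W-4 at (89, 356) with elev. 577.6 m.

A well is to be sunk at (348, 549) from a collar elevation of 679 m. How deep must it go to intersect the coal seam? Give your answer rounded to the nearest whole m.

Let the plane be z = a·x + b·y + c.
W-3−W-2: 71a + 155b = 56.7;  W-4−W-2: −13a + 234b = 84.
Solving gives a = 0.01330, b = 0.35971.
Then c = 493.6 − a·102 − b·122 = 448.36.
At (348, 549): z_contact = 4.6 + 197.5 + 448.36 = 650.5 m.
Depth below ground = 679 − 650.5 = 29 m.

29 m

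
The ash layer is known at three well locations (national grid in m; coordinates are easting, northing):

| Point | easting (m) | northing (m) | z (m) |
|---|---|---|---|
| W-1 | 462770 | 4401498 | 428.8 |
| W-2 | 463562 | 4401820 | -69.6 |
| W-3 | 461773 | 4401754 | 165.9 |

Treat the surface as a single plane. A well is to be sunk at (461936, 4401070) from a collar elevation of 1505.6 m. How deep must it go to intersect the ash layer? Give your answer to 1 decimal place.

Two edge vectors: W-1→W-2 = (792, 322, -498.4), W-1→W-3 = (-997, 256, -262.9).
Normal n = (W-1→W-2) × (W-1→W-3) = (42936.6, 705121.6, 523786).
So ∂z/∂easting = −n_x/n_z = −0.081973554 and ∂z/∂northing = −n_y/n_z = −1.346201693.
Intercept c from W-1: 428.8 + 37934.90 + 5925304.06 = 5963667.76.
At (461936, 4401070): z_contact = −37866.54 − 5924727.89 + 5963667.76 = 1073.34 m.
Depth below ground = 1505.6 − 1073.34 = 432.3 m.

432.3 m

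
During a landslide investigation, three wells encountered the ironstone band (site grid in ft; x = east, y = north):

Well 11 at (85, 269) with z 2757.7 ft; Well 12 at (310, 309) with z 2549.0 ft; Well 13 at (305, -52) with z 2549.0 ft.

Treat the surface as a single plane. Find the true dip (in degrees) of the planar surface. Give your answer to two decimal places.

42.92°

Two edge vectors: Well 11→Well 12 = (225, 40, -208.7), Well 11→Well 13 = (220, -321, -208.7).
Normal n = (Well 11→Well 12) × (Well 11→Well 13) = (-75340.7, 1043.5, -81025).
So ∂z/∂x = −n_x/n_z = −0.92985 and ∂z/∂y = −n_y/n_z = 0.01288.
Gradient magnitude |∇z| = √(a² + b²) = √(0.86461 + 0.00017) = 0.92993.
True dip = arctan(0.92993) = 42.92°, dipping toward E (azimuth ≈ 091°).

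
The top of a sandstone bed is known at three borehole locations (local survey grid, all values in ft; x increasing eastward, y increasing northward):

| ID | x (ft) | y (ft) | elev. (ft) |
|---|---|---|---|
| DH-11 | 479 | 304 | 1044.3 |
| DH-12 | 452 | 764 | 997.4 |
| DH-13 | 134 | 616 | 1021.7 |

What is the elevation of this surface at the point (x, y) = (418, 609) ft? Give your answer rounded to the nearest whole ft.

Two edge vectors: DH-11→DH-12 = (-27, 460, -46.9), DH-11→DH-13 = (-345, 312, -22.6).
Normal n = (DH-11→DH-12) × (DH-11→DH-13) = (4236.8, 15570.3, 150276).
So ∂z/∂x = −n_x/n_z = −0.02819 and ∂z/∂y = −n_y/n_z = −0.10361.
Intercept c from DH-11: 1044.3 + 13.50 + 31.50 = 1089.30.
At (418, 609): z = −11.8 − 63.1 + 1089.30 = 1014.4 ft.

1014 ft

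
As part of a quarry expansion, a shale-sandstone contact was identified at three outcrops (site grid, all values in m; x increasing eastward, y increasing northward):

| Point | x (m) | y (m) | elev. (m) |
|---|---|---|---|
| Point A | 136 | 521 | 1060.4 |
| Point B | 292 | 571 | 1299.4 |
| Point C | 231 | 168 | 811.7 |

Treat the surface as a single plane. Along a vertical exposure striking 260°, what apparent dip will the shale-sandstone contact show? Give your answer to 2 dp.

53.73°

Let the plane be z = a·x + b·y + c.
Point B−Point A: 156a + 50b = 239;  Point C−Point A: 95a − 353b = −248.7.
Solving gives a = 1.20251, b = 1.02816.
Unit vector along 260° is (sin 260°, cos 260°) = (-0.9848, -0.1736).
Slope in that direction = a·(-0.9848) + b·(-0.1736) = −1.36278.
Apparent dip = arctan|1.36278| = 53.73° (true dip is 57.7°, so apparent ≤ true as expected).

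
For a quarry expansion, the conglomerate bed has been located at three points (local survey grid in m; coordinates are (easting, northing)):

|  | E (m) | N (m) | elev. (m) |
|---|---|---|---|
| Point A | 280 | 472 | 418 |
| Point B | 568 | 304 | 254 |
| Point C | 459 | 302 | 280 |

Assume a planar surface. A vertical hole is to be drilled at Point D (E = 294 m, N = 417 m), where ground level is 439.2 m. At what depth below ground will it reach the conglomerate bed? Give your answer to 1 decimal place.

Let the plane be z = a·E + b·N + c.
Point B−Point A: 288a − 168b = −164;  Point C−Point A: 179a − 170b = −138.
Solving gives a = −0.24862, b = 0.54998.
Then c = 418 − a·280 − b·472 = 228.02.
At (294, 417): z_contact = −73.10 + 229.34 + 228.02 = 384.27 m.
Depth below ground = 439.2 − 384.27 = 54.9 m.

54.9 m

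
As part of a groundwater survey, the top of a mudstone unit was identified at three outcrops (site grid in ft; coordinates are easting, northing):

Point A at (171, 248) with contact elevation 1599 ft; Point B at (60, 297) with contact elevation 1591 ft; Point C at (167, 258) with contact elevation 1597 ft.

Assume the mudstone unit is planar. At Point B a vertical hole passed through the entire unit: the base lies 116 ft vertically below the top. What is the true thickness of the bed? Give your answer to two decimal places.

113.55 ft

Two edge vectors: Point A→Point B = (-111, 49, -8), Point A→Point C = (-4, 10, -2).
Normal n = (Point A→Point B) × (Point A→Point C) = (-18, -190, -914).
So ∂z/∂easting = −n_x/n_z = −0.01969 and ∂z/∂northing = −n_y/n_z = −0.20788.
|∇z| = √(a²+b²) = 0.20881, so dip δ = arctan(0.20881) = 11.79°.
True thickness = vertical thickness × cos δ = 116 × cos 11.79° = 113.55 ft.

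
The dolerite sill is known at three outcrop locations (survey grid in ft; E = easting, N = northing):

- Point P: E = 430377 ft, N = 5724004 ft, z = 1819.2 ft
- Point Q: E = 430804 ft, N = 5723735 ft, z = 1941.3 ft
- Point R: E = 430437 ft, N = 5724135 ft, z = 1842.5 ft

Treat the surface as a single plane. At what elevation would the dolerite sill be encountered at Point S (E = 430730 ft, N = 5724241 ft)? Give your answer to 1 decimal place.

1936.9 ft

Two edge vectors: Point P→Point Q = (427, -269, 122.1), Point P→Point R = (60, 131, 23.3).
Normal n = (Point P→Point Q) × (Point P→Point R) = (-22262.8, -2623.1, 72077).
So ∂z/∂E = −n_x/n_z = 0.308875231 and ∂z/∂N = −n_y/n_z = 0.036393024.
Intercept c from Point P: 1819.2 − 132932.80 − 208313.82 = −339427.41.
At (430730, 5724241): z = 133041.8 + 208322.4 − 339427.41 = 1936.9 ft.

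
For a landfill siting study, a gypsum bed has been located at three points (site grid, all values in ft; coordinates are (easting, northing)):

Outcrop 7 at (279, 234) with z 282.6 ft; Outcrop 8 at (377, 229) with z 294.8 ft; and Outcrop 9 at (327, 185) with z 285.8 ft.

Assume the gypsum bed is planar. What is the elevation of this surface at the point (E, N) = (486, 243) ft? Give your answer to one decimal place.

Let the plane be z = a·E + b·N + c.
Outcrop 8−Outcrop 7: 98a − 5b = 12.2;  Outcrop 9−Outcrop 7: 48a − 49b = 3.2.
Solving gives a = 0.12753, b = 0.05962.
Then c = 282.6 − a·279 − b·234 = 233.07.
At (486, 243): z = 62.0 + 14.5 + 233.07 = 309.5 ft.

309.5 ft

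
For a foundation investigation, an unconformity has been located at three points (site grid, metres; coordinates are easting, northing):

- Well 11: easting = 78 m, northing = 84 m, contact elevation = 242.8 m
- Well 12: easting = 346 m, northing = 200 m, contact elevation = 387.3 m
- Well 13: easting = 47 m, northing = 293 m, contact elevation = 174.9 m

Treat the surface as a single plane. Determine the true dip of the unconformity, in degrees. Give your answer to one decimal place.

Let the plane be z = a·easting + b·northing + c.
Well 12−Well 11: 268a + 116b = 144.5;  Well 13−Well 11: −31a + 209b = −67.9.
Solving gives a = 0.63879, b = −0.23013.
Gradient magnitude |∇z| = √(a² + b²) = √(0.40805 + 0.05296) = 0.67898.
True dip = arctan(0.67898) = 34.2°, dipping toward WNW (azimuth ≈ 290°).

34.2°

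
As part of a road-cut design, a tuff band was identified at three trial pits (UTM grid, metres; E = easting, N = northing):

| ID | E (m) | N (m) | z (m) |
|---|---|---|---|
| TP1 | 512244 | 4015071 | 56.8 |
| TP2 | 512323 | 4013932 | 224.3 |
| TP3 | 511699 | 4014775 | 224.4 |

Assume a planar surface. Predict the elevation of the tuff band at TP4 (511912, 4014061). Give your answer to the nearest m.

294 m

Two edge vectors: TP1→TP2 = (79, -1139, 167.5), TP1→TP3 = (-545, -296, 167.6).
Normal n = (TP1→TP2) × (TP1→TP3) = (-141316.4, -104527.9, -644139).
So ∂z/∂E = −n_x/n_z = −0.21938805 and ∂z/∂N = −n_y/n_z = −0.16227538.
Intercept c from TP1: 56.8 + 112380.21 + 651547.17 = 763984.18.
At (511912, 4014061): z = −112307.4 − 651383.3 + 763984.18 = 293.5 m.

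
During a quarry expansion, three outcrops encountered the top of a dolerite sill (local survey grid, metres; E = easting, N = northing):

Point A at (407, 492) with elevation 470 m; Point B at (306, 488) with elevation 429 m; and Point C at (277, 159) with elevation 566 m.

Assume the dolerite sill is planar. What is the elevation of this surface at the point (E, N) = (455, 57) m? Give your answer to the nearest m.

Let the plane be z = a·E + b·N + c.
Point B−Point A: −101a − 4b = −41;  Point C−Point A: −130a − 333b = 96.
Solving gives a = 0.42391, b = −0.45378.
Then c = 470 − a·407 − b·492 = 520.73.
At (455, 57): z = 192.9 − 25.9 + 520.73 = 687.7 m.

688 m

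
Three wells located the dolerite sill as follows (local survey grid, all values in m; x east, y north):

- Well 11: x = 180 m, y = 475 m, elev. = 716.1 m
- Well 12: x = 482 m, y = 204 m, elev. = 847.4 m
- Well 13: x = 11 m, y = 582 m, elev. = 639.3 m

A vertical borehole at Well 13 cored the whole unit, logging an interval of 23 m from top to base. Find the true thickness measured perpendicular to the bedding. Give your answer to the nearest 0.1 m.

20.5 m

Let the plane be z = a·x + b·y + c.
Well 12−Well 11: 302a − 271b = 131.3;  Well 13−Well 11: −169a + 107b = −76.8.
Solving gives a = 0.50157, b = 0.07445.
|∇z| = √(a²+b²) = 0.50707, so dip δ = arctan(0.50707) = 26.89°.
True thickness = vertical thickness × cos δ = 23 × cos 26.89° = 20.5 m.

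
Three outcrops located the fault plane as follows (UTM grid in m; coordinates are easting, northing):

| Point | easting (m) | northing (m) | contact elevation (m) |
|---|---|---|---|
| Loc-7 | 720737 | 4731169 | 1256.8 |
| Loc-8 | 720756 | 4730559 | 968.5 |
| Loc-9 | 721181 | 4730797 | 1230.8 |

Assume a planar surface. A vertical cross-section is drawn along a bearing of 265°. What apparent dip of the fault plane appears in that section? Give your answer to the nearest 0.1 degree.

21.2°

Let the plane be z = a·easting + b·northing + c.
Loc-8−Loc-7: 19a − 610b = −288.3;  Loc-9−Loc-7: 444a − 372b = −26.
Solving gives a = 0.34646, b = 0.48341.
Unit vector along 265° is (sin 265°, cos 265°) = (-0.9962, -0.0872).
Slope in that direction = a·(-0.9962) + b·(-0.0872) = −0.38728.
Apparent dip = arctan|0.38728| = 21.2° (true dip is 30.7°, so apparent ≤ true as expected).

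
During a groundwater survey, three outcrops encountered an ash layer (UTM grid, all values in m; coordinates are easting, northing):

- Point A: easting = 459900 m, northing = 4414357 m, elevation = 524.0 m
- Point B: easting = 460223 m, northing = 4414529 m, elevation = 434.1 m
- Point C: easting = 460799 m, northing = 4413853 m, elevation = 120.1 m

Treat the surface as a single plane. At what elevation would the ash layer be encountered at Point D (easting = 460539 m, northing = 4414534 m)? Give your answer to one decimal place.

320.6 m

Let the plane be z = a·easting + b·northing + c.
Point B−Point A: 323a + 172b = −89.9;  Point C−Point A: 899a − 504b = −403.9.
Solving gives a = −0.361604184, b = 0.156384601.
Then c = 524 − a·459900 − b·4414357 = −523511.69.
At (460539, 4414534): z = −166532.8 + 690365.1 − 523511.69 = 320.6 m.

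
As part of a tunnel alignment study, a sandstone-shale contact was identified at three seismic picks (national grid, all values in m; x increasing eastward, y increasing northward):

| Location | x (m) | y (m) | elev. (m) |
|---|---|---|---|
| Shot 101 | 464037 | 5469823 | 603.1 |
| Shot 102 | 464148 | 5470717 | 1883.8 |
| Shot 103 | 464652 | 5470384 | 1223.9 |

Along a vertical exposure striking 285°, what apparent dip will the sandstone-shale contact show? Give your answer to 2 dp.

35.20°

Two edge vectors: Shot 101→Shot 102 = (111, 894, 1280.7), Shot 101→Shot 103 = (615, 561, 620.8).
Normal n = (Shot 101→Shot 102) × (Shot 101→Shot 103) = (-163477.5, 718721.7, -487539).
So ∂z/∂x = −n_x/n_z = −0.33531 and ∂z/∂y = −n_y/n_z = 1.47418.
Unit vector along 285° is (sin 285°, cos 285°) = (-0.9659, 0.2588).
Slope in that direction = a·(-0.9659) + b·(0.2588) = 0.70543.
Apparent dip = arctan|0.70543| = 35.20° (true dip is 56.5°, so apparent ≤ true as expected).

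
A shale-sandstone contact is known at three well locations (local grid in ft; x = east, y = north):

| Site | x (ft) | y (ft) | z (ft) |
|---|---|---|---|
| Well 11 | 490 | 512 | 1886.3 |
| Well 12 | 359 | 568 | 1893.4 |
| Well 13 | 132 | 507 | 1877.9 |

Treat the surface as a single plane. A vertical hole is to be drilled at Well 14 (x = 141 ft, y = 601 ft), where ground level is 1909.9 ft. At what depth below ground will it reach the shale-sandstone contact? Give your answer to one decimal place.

15.3 ft

Two edge vectors: Well 11→Well 12 = (-131, 56, 7.1), Well 11→Well 13 = (-358, -5, -8.4).
Normal n = (Well 11→Well 12) × (Well 11→Well 13) = (-434.9, -3642.2, 20703).
So ∂z/∂x = −n_x/n_z = 0.02101 and ∂z/∂y = −n_y/n_z = 0.17593.
Intercept c from Well 11: 1886.3 − 10.29 − 90.07 = 1785.93.
At (141, 601): z_contact = 2.96 + 105.73 + 1785.93 = 1894.63 ft.
Depth below ground = 1909.9 − 1894.63 = 15.3 ft.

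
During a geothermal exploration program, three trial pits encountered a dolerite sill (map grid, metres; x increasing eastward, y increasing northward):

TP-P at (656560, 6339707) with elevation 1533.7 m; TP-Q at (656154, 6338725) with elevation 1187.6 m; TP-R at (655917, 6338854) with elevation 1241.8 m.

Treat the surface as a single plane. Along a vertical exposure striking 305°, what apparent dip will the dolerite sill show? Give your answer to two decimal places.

13.17°

Let the plane be z = a·x + b·y + c.
TP-Q−TP-P: −406a − 982b = −346.1;  TP-R−TP-P: −643a − 853b = −291.9.
Solving gives a = −0.03009, b = 0.36488.
Unit vector along 305° is (sin 305°, cos 305°) = (-0.8192, 0.5736).
Slope in that direction = a·(-0.8192) + b·(0.5736) = 0.23393.
Apparent dip = arctan|0.23393| = 13.17° (true dip is 20.1°, so apparent ≤ true as expected).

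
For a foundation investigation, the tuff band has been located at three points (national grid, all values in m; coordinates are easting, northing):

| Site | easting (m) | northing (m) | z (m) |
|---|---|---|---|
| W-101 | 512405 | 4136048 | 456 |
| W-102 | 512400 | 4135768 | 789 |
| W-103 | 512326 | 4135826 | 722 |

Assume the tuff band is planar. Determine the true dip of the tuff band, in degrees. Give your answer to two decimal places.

49.94°

Two edge vectors: W-101→W-102 = (-5, -280, 333), W-101→W-103 = (-79, -222, 266).
Normal n = (W-101→W-102) × (W-101→W-103) = (-554, -24977, -21010).
So ∂z/∂easting = −n_x/n_z = −0.02637 and ∂z/∂northing = −n_y/n_z = −1.18881.
Gradient magnitude |∇z| = √(a² + b²) = √(0.00070 + 1.41328) = 1.18911.
True dip = arctan(1.18911) = 49.94°, dipping toward N (azimuth ≈ 001°).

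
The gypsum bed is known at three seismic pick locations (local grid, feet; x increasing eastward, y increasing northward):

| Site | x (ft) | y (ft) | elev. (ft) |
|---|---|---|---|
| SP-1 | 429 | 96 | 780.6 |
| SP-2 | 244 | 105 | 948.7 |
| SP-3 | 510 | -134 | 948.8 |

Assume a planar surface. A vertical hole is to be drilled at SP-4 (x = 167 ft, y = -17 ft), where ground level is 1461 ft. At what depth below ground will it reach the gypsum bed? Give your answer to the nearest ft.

Two edge vectors: SP-1→SP-2 = (-185, 9, 168.1), SP-1→SP-3 = (81, -230, 168.2).
Normal n = (SP-1→SP-2) × (SP-1→SP-3) = (40176.8, 44733.1, 41821).
So ∂z/∂x = −n_x/n_z = −0.96068 and ∂z/∂y = −n_y/n_z = −1.06963.
Intercept c from SP-1: 780.6 + 412.13 + 102.68 = 1295.42.
At (167, -17): z_contact = −160.4 + 18.2 + 1295.42 = 1153.2 ft.
Depth below ground = 1461 − 1153.2 = 308 ft.

308 ft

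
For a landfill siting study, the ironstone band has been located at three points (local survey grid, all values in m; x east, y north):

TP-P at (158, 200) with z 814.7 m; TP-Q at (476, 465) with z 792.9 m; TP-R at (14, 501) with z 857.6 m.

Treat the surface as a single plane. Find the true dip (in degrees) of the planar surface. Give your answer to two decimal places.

Let the plane be z = a·x + b·y + c.
TP-Q−TP-P: 318a + 265b = −21.8;  TP-R−TP-P: −144a + 301b = 42.9.
Solving gives a = −0.13393, b = 0.07845.
Gradient magnitude |∇z| = √(a² + b²) = √(0.01794 + 0.00615) = 0.15522.
True dip = arctan(0.15522) = 8.82°, dipping toward ESE (azimuth ≈ 120°).

8.82°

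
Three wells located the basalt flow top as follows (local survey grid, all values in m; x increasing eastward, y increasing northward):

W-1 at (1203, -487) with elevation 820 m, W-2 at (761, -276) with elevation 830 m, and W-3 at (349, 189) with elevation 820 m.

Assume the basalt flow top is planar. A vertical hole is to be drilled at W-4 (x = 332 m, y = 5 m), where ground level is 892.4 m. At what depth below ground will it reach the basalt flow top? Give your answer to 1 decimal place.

58.2 m

Let the plane be z = a·x + b·y + c.
W-2−W-1: −442a + 211b = 10;  W-3−W-1: −854a + 676b = 0.
Solving gives a = −0.056999, b = −0.072008.
Then c = 820 − a·1203 − b·-487 = 853.50.
At (332, 5): z_contact = −18.92 − 0.36 + 853.50 = 834.22 m.
Depth below ground = 892.4 − 834.22 = 58.2 m.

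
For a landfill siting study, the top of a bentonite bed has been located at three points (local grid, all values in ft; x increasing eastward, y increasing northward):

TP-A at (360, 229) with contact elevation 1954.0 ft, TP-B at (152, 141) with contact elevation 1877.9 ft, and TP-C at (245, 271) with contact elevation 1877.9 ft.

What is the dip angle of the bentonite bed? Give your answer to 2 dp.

Two edge vectors: TP-A→TP-B = (-208, -88, -76.1), TP-A→TP-C = (-115, 42, -76.1).
Normal n = (TP-A→TP-B) × (TP-A→TP-C) = (9893, -7077.3, -18856).
So ∂z/∂x = −n_x/n_z = 0.52466 and ∂z/∂y = −n_y/n_z = −0.37533.
Gradient magnitude |∇z| = √(a² + b²) = √(0.27527 + 0.14088) = 0.64509.
True dip = arctan(0.64509) = 32.83°, dipping toward NW (azimuth ≈ 306°).

32.83°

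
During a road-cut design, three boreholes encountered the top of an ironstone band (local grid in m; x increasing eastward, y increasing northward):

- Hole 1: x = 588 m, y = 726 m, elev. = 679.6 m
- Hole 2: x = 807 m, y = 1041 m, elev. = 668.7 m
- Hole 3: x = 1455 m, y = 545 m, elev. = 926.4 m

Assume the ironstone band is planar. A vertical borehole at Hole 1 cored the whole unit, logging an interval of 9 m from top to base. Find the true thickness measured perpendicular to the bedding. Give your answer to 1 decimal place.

Let the plane be z = a·x + b·y + c.
Hole 2−Hole 1: 219a + 315b = −10.9;  Hole 3−Hole 1: 867a − 181b = 246.8.
Solving gives a = 0.24227, b = −0.20304.
|∇z| = √(a²+b²) = 0.31610, so dip δ = arctan(0.31610) = 17.54°.
True thickness = vertical thickness × cos δ = 9 × cos 17.54° = 8.6 m.

8.6 m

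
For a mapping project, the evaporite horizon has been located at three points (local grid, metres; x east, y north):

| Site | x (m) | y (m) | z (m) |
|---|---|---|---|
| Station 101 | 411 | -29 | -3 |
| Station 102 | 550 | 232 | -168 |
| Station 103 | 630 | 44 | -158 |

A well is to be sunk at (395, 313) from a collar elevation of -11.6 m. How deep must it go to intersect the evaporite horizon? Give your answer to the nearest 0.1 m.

87.9 m

Two edge vectors: Station 101→Station 102 = (139, 261, -165), Station 101→Station 103 = (219, 73, -155).
Normal n = (Station 101→Station 102) × (Station 101→Station 103) = (-28410, -14590, -47012).
So ∂z/∂x = −n_x/n_z = −0.60431 and ∂z/∂y = −n_y/n_z = −0.31035.
Intercept c from Station 101: -3 + 248.37 − 9.00 = 236.37.
At (395, 313): z_contact = −238.70 − 97.14 + 236.37 = -99.47 m.
Depth below ground = -11.6 − (-99.47) = 87.9 m.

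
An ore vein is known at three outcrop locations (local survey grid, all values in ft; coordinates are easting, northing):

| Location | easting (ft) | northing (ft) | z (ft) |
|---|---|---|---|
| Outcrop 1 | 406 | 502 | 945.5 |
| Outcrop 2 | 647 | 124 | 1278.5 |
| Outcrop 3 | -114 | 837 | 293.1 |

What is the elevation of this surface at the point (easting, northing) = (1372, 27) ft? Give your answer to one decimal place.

Two edge vectors: Outcrop 1→Outcrop 2 = (241, -378, 333), Outcrop 1→Outcrop 3 = (-520, 335, -652.4).
Normal n = (Outcrop 1→Outcrop 2) × (Outcrop 1→Outcrop 3) = (135052.2, -15931.6, -115825).
So ∂z/∂easting = −n_x/n_z = 1.166002 and ∂z/∂northing = −n_y/n_z = −0.137549.
Intercept c from Outcrop 1: 945.5 − 473.40 + 69.05 = 541.15.
At (1372, 27): z = 1599.8 − 3.7 + 541.15 = 2137.2 ft.

2137.2 ft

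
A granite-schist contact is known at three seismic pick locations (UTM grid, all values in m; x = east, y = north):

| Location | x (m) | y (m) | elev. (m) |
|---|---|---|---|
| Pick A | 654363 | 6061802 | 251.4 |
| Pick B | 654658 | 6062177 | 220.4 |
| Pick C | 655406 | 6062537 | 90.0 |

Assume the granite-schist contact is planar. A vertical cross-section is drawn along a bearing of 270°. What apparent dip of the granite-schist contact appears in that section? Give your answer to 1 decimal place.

12.2°

Two edge vectors: Pick A→Pick B = (295, 375, -31), Pick A→Pick C = (1043, 735, -161.4).
Normal n = (Pick A→Pick B) × (Pick A→Pick C) = (-37740, 15280, -174300).
So ∂z/∂x = −n_x/n_z = −0.21652 and ∂z/∂y = −n_y/n_z = 0.08766.
Unit vector along 270° is (sin 270°, cos 270°) = (-1.0000, -0.0000).
Slope in that direction = a·(-1.0000) + b·(-0.0000) = 0.21652.
Apparent dip = arctan|0.21652| = 12.2° (true dip is 13.1°, so apparent ≤ true as expected).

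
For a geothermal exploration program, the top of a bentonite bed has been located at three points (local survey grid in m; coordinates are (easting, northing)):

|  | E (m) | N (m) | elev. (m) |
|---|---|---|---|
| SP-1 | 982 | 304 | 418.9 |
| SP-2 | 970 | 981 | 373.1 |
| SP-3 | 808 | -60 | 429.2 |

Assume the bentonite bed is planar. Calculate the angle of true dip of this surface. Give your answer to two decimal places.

Two edge vectors: SP-1→SP-2 = (-12, 677, -45.8), SP-1→SP-3 = (-174, -364, 10.3).
Normal n = (SP-1→SP-2) × (SP-1→SP-3) = (-9698.1, 8092.8, 122166).
So ∂z/∂E = −n_x/n_z = 0.07938 and ∂z/∂N = −n_y/n_z = −0.06624.
Gradient magnitude |∇z| = √(a² + b²) = √(0.00630 + 0.00439) = 0.10339.
True dip = arctan(0.10339) = 5.90°, dipping toward NW (azimuth ≈ 310°).

5.90°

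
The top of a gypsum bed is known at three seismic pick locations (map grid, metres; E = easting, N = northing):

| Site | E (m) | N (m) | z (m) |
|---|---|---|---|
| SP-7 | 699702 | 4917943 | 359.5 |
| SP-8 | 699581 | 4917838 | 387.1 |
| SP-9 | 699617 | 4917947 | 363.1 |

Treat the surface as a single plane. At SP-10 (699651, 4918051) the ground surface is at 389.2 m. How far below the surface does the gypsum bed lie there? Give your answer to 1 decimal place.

Two edge vectors: SP-7→SP-8 = (-121, -105, 27.6), SP-7→SP-9 = (-85, 4, 3.6).
Normal n = (SP-7→SP-8) × (SP-7→SP-9) = (-488.4, -1910.4, -9409).
So ∂z/∂E = −n_x/n_z = −0.051907748 and ∂z/∂N = −n_y/n_z = −0.203039643.
Intercept c from SP-7: 359.5 + 36319.96 + 998537.39 = 1035216.85.
At (699651, 4918051): z_contact = −36317.31 − 998559.32 + 1035216.85 = 340.22 m.
Depth below ground = 389.2 − 340.22 = 49.0 m.

49.0 m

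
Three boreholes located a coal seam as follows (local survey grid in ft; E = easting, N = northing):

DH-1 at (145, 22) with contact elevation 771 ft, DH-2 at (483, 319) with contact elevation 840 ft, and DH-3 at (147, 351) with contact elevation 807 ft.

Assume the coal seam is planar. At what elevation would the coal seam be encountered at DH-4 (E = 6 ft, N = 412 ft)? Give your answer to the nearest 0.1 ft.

Let the plane be z = a·E + b·N + c.
DH-2−DH-1: 338a + 297b = 69;  DH-3−DH-1: 2a + 329b = 36.
Solving gives a = 0.10857, b = 0.10876.
Then c = 771 − a·145 − b·22 = 752.86.
At (6, 412): z = 0.7 + 44.8 + 752.86 = 798.3 ft.

798.3 ft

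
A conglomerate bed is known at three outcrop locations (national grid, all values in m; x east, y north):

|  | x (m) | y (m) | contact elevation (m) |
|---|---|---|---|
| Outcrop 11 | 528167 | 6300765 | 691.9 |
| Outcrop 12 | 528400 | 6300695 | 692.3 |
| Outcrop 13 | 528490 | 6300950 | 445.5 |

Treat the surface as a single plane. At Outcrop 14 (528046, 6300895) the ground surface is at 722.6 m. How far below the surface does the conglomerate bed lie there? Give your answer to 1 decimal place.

112.9 m

Two edge vectors: Outcrop 11→Outcrop 12 = (233, -70, 0.4), Outcrop 11→Outcrop 13 = (323, 185, -246.4).
Normal n = (Outcrop 11→Outcrop 12) × (Outcrop 11→Outcrop 13) = (17174, 57540.4, 65715).
So ∂z/∂x = −n_x/n_z = −0.261340638 and ∂z/∂y = −n_y/n_z = −0.875605265.
Intercept c from Outcrop 11: 691.9 + 138031.50 + 5516983.01 = 5655706.41.
At (528046, 6300895): z_contact = −137999.88 − 5517096.84 + 5655706.41 = 609.69 m.
Depth below ground = 722.6 − 609.69 = 112.9 m.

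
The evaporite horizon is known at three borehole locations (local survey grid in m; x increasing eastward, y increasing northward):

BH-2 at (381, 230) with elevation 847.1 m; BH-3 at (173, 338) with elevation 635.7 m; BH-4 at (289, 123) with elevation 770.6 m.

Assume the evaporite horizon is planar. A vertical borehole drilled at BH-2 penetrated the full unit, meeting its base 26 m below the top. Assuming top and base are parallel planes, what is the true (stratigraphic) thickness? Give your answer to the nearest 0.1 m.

18.7 m

Two edge vectors: BH-2→BH-3 = (-208, 108, -211.4), BH-2→BH-4 = (-92, -107, -76.5).
Normal n = (BH-2→BH-3) × (BH-2→BH-4) = (-30881.8, 3536.8, 32192).
So ∂z/∂x = −n_x/n_z = 0.95930 and ∂z/∂y = −n_y/n_z = −0.10987.
|∇z| = √(a²+b²) = 0.96557, so dip δ = arctan(0.96557) = 44.00°.
True thickness = vertical thickness × cos δ = 26 × cos 44.00° = 18.7 m.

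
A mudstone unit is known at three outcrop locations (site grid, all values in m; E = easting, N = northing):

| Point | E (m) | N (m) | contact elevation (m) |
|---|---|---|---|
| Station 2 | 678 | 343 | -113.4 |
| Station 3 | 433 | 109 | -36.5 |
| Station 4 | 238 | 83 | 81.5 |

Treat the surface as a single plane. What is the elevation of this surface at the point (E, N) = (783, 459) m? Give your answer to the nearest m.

-141 m

Two edge vectors: Station 2→Station 3 = (-245, -234, 76.9), Station 2→Station 4 = (-440, -260, 194.9).
Normal n = (Station 2→Station 3) × (Station 2→Station 4) = (-25612.6, 13914.5, -39260).
So ∂z/∂E = −n_x/n_z = −0.65238 and ∂z/∂N = −n_y/n_z = 0.35442.
Intercept c from Station 2: -113.4 + 442.32 − 121.57 = 207.35.
At (783, 459): z = −510.8 + 162.7 + 207.35 = -140.8 m.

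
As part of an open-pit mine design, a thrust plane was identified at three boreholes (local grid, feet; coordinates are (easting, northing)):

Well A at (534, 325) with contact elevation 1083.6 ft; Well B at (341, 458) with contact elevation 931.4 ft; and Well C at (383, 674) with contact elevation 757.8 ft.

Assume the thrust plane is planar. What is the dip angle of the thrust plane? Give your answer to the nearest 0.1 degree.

Two edge vectors: Well A→Well B = (-193, 133, -152.2), Well A→Well C = (-151, 349, -325.8).
Normal n = (Well A→Well B) × (Well A→Well C) = (9786.4, -39897.2, -47274).
So ∂z/∂E = −n_x/n_z = 0.20701 and ∂z/∂N = −n_y/n_z = −0.84396.
Gradient magnitude |∇z| = √(a² + b²) = √(0.04285 + 0.71226) = 0.86898.
True dip = arctan(0.86898) = 41.0°, dipping toward NNW (azimuth ≈ 346°).

41.0°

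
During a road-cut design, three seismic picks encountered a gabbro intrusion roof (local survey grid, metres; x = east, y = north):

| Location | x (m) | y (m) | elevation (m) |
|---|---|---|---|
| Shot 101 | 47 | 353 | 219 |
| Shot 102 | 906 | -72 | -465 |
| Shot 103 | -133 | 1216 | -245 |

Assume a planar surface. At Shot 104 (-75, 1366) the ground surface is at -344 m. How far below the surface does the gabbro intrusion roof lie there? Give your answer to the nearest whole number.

Two edge vectors: Shot 101→Shot 102 = (859, -425, -684), Shot 101→Shot 103 = (-180, 863, -464).
Normal n = (Shot 101→Shot 102) × (Shot 101→Shot 103) = (787492, 521696, 664817).
So ∂z/∂x = −n_x/n_z = −1.18452 and ∂z/∂y = −n_y/n_z = −0.78472.
Intercept c from Shot 101: 219 + 55.67 + 277.01 = 551.68.
At (-75, 1366): z_contact = 88.8 − 1071.9 + 551.68 = -431.4 m.
Depth below ground = -344 − (-431.4) = 87 m.

87 m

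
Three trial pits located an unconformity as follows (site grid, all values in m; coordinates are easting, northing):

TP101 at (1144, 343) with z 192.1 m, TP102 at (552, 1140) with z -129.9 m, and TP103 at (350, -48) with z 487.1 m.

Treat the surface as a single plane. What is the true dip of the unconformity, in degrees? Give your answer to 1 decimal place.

Two edge vectors: TP101→TP102 = (-592, 797, -322), TP101→TP103 = (-794, -391, 295).
Normal n = (TP101→TP102) × (TP101→TP103) = (109213, 430308, 864290).
So ∂z/∂easting = −n_x/n_z = −0.12636 and ∂z/∂northing = −n_y/n_z = −0.49787.
Gradient magnitude |∇z| = √(a² + b²) = √(0.01597 + 0.24788) = 0.51366.
True dip = arctan(0.51366) = 27.2°, dipping toward NNE (azimuth ≈ 014°).

27.2°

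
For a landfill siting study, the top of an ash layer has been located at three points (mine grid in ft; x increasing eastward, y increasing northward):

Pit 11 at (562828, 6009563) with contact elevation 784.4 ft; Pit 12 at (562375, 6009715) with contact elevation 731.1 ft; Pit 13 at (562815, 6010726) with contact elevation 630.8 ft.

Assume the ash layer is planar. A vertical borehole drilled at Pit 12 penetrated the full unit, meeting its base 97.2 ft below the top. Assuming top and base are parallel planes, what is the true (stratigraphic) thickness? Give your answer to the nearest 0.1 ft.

Two edge vectors: Pit 11→Pit 12 = (-453, 152, -53.3), Pit 11→Pit 13 = (-13, 1163, -153.6).
Normal n = (Pit 11→Pit 12) × (Pit 11→Pit 13) = (38640.7, -68887.9, -524863).
So ∂z/∂x = −n_x/n_z = 0.07362 and ∂z/∂y = −n_y/n_z = −0.13125.
|∇z| = √(a²+b²) = 0.15049, so dip δ = arctan(0.15049) = 8.56°.
True thickness = vertical thickness × cos δ = 97.2 × cos 8.56° = 96.1 ft.

96.1 ft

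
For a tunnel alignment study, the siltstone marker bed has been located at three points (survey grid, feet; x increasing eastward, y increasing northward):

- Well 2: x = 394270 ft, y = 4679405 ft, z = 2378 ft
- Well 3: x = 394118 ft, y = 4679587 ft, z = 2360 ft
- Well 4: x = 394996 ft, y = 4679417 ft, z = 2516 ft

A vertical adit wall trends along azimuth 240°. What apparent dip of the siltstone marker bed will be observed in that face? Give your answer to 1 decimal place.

10.9°

Two edge vectors: Well 2→Well 3 = (-152, 182, -18), Well 2→Well 4 = (726, 12, 138).
Normal n = (Well 2→Well 3) × (Well 2→Well 4) = (25332, 7908, -133956).
So ∂z/∂x = −n_x/n_z = 0.18911 and ∂z/∂y = −n_y/n_z = 0.05903.
Unit vector along 240° is (sin 240°, cos 240°) = (-0.8660, -0.5000).
Slope in that direction = a·(-0.8660) + b·(-0.5000) = −0.19329.
Apparent dip = arctan|0.19329| = 10.9° (true dip is 11.2°, so apparent ≤ true as expected).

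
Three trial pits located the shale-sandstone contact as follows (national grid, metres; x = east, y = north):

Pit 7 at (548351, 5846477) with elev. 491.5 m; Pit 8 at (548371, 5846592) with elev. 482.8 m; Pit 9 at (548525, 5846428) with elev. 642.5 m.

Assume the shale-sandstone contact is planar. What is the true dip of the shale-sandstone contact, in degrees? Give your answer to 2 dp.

Let the plane be z = a·x + b·y + c.
Pit 8−Pit 7: 20a + 115b = −8.7;  Pit 9−Pit 7: 174a − 49b = 151.
Solving gives a = 0.80699, b = −0.21600.
Gradient magnitude |∇z| = √(a² + b²) = √(0.65123 + 0.04666) = 0.83540.
True dip = arctan(0.83540) = 39.88°, dipping toward WNW (azimuth ≈ 285°).

39.88°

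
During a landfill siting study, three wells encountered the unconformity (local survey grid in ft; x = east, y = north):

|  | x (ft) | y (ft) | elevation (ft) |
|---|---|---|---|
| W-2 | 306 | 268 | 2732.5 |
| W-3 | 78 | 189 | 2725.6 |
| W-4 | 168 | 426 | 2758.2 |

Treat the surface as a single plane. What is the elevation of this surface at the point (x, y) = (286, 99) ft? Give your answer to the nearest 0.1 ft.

2708.4 ft

Let the plane be z = a·x + b·y + c.
W-3−W-2: −228a − 79b = −6.9;  W-4−W-2: −138a + 158b = 25.7.
Solving gives a = −0.02003, b = 0.14516.
Then c = 2732.5 − a·306 − b·268 = 2699.73.
At (286, 99): z = −5.7 + 14.4 + 2699.73 = 2708.4 ft.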